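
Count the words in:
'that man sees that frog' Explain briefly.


Split into words: that | man | sees | that | frog = 5 words.

5


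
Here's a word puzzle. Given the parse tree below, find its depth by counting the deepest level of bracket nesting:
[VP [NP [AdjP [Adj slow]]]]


Count bracket nesting levels:
'[' at pos 0: depth = 1
'[' at pos 4: depth = 2
'[' at pos 8: depth = 3
'[' at pos 14: depth = 4
Maximum depth reached: 4

4


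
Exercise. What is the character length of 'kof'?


Spell out 'kof' and number each letter: k(1), o(2), f(3). Total: 3 letters.

3


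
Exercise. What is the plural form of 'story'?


Apply rule: Change -y to -ies (consonant + y). 'story' becomes 'stories'.

stories


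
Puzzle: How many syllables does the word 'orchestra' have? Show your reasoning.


Break 'orchestra' into syllables: or-ches-tra -> or | ches | tra = 3 syllables

3 syllables


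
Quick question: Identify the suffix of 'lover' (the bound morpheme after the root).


The word 'lover' = 'love' (root) + '-er' (suffix). The suffix is '-er'.

er


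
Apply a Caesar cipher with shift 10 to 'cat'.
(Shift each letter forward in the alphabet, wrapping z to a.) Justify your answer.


Shift each letter by 10: c -> m, a -> k, t -> d. Result: 'mkd'.

mkd


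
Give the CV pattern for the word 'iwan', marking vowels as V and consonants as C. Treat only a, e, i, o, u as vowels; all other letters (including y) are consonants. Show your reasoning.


Letter mapping: i = V, w = C, a = V, n = C.

VCVC


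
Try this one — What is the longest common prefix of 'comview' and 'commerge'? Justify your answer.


Compare from the start: 3 characters match: 'com'. Mismatch at position 4: 'v' vs 'm'.

com


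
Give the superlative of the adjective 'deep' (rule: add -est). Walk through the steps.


Apply superlative formation (add -est): 'deep' -> 'deepest'.

deepest


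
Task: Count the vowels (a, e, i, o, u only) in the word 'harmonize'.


Vowels in 'harmonize': a, o, i, e = 4 vowels.

4


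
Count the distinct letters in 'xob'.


Unique letters in 'xob': {b, o, x} = 3 distinct letters.

3


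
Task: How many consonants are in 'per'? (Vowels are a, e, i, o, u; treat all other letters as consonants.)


Consonants in 'per': p, r = 2 consonants.

2


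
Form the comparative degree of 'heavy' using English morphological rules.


Apply comparative formation (consonant + y: change y to i, add -er): 'heavy' -> 'heavier'.

heavier


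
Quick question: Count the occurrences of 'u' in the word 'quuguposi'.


Letter 'u' in 'quuguposi': found at position(s) 2, 3, 5 = 3 occurrence(s).

3


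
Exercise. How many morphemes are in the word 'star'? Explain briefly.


Decomposition: star (free morpheme) = 1 morpheme(s)

1 morphemes


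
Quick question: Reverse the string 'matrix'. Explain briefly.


Reverse 'matrix' character by character: 'xirtam'.

xirtam


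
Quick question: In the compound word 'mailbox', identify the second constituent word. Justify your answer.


Split 'mailbox' into 'mail' + 'box'. The second part is 'box'.

box


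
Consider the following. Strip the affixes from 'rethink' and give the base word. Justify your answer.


Remove prefix 're' from 'rethink' to get root 'think'.

think


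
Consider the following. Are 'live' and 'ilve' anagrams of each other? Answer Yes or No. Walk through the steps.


Sorted letters of 'live': 'eilv'
Sorted letters of 'ilve': 'eilv'
They match.

Yes


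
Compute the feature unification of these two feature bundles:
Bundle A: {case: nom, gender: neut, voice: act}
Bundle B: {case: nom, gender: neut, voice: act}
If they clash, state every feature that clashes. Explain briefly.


Compare features:
case: A=nom vs B=nom -> unified: nom
gender: A=neut vs B=neut -> unified: neut
voice: A=act vs B=act -> unified: act
No clashes found.

Unified: {case: nom, gender: neut, voice: act}


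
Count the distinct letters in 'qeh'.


Unique letters in 'qeh': {e, h, q} = 3 distinct letters.

3


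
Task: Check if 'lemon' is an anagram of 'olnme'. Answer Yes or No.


Sorted letters of 'lemon': 'elmno'
Sorted letters of 'olnme': 'elmno'
They match.

Yes


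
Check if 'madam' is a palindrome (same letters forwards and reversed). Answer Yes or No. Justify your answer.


Forward: 'madam'
Reversed: 'madam'
They are identical.

Yes


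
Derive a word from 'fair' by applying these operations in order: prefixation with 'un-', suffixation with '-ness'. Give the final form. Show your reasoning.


Step 1: Add prefix 'un-' to 'fair' = 'unfair'
Step 2: Add suffix '-ness' to 'unfair' = 'unfairness'

unfairness


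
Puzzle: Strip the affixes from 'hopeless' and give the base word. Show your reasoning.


Remove suffix '-less' from 'hopeless' to get root 'hope'.

hope


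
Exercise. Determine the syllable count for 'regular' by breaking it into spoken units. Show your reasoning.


Break 'regular' into syllables: reg-u-lar -> reg | u | lar = 3 syllables

3 syllables


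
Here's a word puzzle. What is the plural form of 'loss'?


Apply rule: Add -es (sibilant/fricative ending). 'loss' becomes 'losses'.

losses


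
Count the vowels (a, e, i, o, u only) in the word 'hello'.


Vowels in 'hello': e, o = 2 vowels.

2


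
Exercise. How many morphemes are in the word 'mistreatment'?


Decomposition: mis- (prefix) + treat (root) + -ment (suffix) = 3 morpheme(s)

3 morphemes


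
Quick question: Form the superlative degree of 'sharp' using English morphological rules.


Apply superlative formation (add -est): 'sharp' -> 'sharpest'.

sharpest


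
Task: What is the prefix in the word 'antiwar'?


The word 'antiwar' = 'anti' (prefix) + 'war' (root). The prefix is 'anti'.

anti


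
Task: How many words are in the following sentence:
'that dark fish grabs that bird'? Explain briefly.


Split into words: that | dark | fish | grabs | that | bird = 6 words.

6


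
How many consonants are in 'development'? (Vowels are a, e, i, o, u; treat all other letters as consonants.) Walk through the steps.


Consonants in 'development': d, v, l, p, m, n, t = 7 consonants.

7


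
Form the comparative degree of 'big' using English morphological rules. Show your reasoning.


Apply comparative formation (double final consonant, add -er): 'big' -> 'bigger'.

bigger


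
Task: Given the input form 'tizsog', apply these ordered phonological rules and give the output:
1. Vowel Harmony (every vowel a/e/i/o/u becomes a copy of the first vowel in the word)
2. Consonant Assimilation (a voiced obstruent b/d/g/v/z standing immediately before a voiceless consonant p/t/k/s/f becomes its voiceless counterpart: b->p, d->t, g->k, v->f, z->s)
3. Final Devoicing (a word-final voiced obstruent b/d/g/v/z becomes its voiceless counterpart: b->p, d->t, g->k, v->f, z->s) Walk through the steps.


Starting form: 'tizsog'
Rule 1: Vowel Harmony: all vowels become 'i' (matching first vowel). 'tizsog' -> 'tizsig'
Rule 2: Consonant Assimilation: voiced obstruent before voiceless consonant becomes voiceless ('zs' -> 'ss'). 'tizsig' -> 'tissig'
Rule 3: Final Devoicing: word-final voiced obstruent 'g' becomes voiceless 'k'. 'tissig' -> 'tissik'
Final form: 'tissik'

tissik


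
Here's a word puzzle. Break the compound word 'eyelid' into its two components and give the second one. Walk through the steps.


Split 'eyelid' into 'eye' + 'lid'. The second part is 'lid'.

lid


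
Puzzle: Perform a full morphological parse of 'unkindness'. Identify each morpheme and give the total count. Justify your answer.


Step 1: Identify prefix: 'un' (meaning: not/reverse)
Step 2: Identify root: 'kind'
Step 3: Identify suffix(es): 'ness'
Decomposition: un- (prefix: not/reverse) + kind (root) + -ness (suffix: state of)
Total morphemes: 3

3 morphemes (un- (prefix: not/reverse) + kind (root) + -ness (suffix: state of))


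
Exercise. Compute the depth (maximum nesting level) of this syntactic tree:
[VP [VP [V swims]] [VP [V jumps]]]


Count bracket nesting levels:
'[' at pos 0: depth = 1
'[' at pos 4: depth = 2
'[' at pos 8: depth = 3
'[' at pos 19: depth = 2
'[' at pos 23: depth = 3
Maximum depth reached: 3

3


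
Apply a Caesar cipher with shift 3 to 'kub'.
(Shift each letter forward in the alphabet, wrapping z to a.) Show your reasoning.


Shift each letter by 3: k -> n, u -> x, b -> e. Result: 'nxe'.

nxe


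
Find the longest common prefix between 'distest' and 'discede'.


Compare from the start: 3 characters match: 'dis'. Mismatch at position 4: 't' vs 'c'.

dis


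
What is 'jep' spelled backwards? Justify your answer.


Reverse 'jep' character by character: 'pej'.

pej


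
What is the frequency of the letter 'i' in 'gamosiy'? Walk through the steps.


Letter 'i' in 'gamosiy': found at position(s) 6 = 1 occurrence(s).

1


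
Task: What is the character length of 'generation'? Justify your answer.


Spell out 'generation' and number each letter: g(1), e(2), n(3), e(4), r(5), a(6), t(7), i(8), o(9), n(10). Total: 10 letters.

10


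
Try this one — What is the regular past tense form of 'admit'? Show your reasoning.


Apply rule: Double final consonant and add -ed. 'admit' becomes 'admitted'.

admitted


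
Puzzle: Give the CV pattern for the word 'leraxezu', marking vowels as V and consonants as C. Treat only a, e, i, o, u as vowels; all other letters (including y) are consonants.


Letter mapping: l = C, e = V, r = C, a = V, x = C, e = V, z = C, u = V.

CVCVCVCV


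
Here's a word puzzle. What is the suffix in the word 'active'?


The word 'active' = 'act' (root) + '-ive' (suffix). The suffix is '-ive'.

ive


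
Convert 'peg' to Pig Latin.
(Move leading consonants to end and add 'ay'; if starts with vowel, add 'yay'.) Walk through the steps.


'peg': move consonant cluster 'p' to end and add 'ay': 'egpay'.

egpay


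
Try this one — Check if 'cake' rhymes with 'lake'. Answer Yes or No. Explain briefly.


Rime (stressed vowel + following sounds) of 'cake': -ake = /eɪk/
Rime of 'lake': -ake = /eɪk/
/eɪk/ and /eɪk/ are the same ending sound, so the words rhyme.

Yes


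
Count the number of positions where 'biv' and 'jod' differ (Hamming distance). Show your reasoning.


Alignment:
Position 1: 'b' vs 'j' = DIFFER
Position 2: 'i' vs 'o' = DIFFER
Position 3: 'v' vs 'd' = DIFFER
Total differences: 3

3


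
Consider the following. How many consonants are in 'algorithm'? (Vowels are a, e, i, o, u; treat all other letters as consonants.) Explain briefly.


Consonants in 'algorithm': l, g, r, t, h, m = 6 consonants.

6


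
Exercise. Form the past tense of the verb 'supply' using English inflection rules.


Apply rule: Change -y to -ied. 'supply' becomes 'supplied'.

supplied


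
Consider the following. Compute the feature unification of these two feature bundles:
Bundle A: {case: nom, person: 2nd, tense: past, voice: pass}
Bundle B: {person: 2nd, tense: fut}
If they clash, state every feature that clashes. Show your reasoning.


Compare features:
case: A=nom vs B=_ -> unified: nom
person: A=2nd vs B=2nd -> unified: 2nd
tense: A=past vs B=fut -> CLASH
voice: A=pass vs B=_ -> unified: pass
Clash detected on feature 'tense' (past vs fut); unification fails.

CLASH on 'tense' (past vs fut)


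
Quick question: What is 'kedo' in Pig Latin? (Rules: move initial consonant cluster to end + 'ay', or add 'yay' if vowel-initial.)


'kedo': move consonant cluster 'k' to end and add 'ay': 'edokay'.

edokay


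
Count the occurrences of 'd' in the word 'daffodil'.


Letter 'd' in 'daffodil': found at position(s) 1, 6 = 2 occurrence(s).

2


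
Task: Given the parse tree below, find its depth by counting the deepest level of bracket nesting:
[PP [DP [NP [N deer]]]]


Count bracket nesting levels:
'[' at pos 0: depth = 1
'[' at pos 4: depth = 2
'[' at pos 8: depth = 3
'[' at pos 12: depth = 4
Maximum depth reached: 4

4


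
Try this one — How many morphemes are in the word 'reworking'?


Decomposition: re- (prefix) + work (root) + -ing (suffix) = 3 morpheme(s)

3 morphemes


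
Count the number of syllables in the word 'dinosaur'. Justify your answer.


Break 'dinosaur' into syllables: di-no-saur -> di | no | saur = 3 syllables

3 syllables


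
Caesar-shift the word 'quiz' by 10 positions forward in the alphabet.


Shift each letter by 10: q -> a, u -> e, i -> s, z -> j. Result: 'aesj'.

aesj


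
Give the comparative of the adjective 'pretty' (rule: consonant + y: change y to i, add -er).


Apply comparative formation (consonant + y: change y to i, add -er): 'pretty' -> 'prettier'.

prettier


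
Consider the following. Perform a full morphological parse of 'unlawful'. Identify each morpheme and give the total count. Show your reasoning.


Step 1: Identify prefix: 'un' (meaning: not/reverse)
Step 2: Identify root: 'law'
Step 3: Identify suffix(es): 'ful'
Decomposition: un- (prefix: not/reverse) + law (root) + -ful (suffix: full of)
Total morphemes: 3

3 morphemes (un- (prefix: not/reverse) + law (root) + -ful (suffix: full of))


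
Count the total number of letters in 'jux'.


Spell out 'jux' and number each letter: j(1), u(2), x(3). Total: 3 letters.

3


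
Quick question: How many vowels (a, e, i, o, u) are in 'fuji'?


Vowels in 'fuji': u, i = 2 vowels.

2


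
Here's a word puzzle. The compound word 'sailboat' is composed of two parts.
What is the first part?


Split 'sailboat' into 'sail' + 'boat'. The first part is 'sail'.

sail


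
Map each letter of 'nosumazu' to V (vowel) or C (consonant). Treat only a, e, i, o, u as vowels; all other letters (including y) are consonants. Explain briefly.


Letter mapping: n = C, o = V, s = C, u = V, m = C, a = V, z = C, u = V.

CVCVCVCV


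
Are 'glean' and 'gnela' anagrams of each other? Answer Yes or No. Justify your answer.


Sorted letters of 'glean': 'aegln'
Sorted letters of 'gnela': 'aegln'
They match.

Yes


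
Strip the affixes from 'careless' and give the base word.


Remove suffix '-less' from 'careless' to get root 'care'.

care


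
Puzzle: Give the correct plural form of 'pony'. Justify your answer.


Apply rule: Change -y to -ies (consonant + y). 'pony' becomes 'ponies'.

ponies


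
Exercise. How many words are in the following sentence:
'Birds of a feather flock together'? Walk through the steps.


Split into words: Birds | of | a | feather | flock | together = 6 words.

6


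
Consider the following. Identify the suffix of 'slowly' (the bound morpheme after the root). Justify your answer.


The word 'slowly' = 'slow' (root) + '-ly' (suffix). The suffix is '-ly'.

ly


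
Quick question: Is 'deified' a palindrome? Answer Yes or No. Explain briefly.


Forward: 'deified'
Reversed: 'deified'
They are identical.

Yes


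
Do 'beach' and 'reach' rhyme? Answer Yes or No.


Rime (stressed vowel + following sounds) of 'beach': -each = /iːtʃ/
Rime of 'reach': -each = /iːtʃ/
/iːtʃ/ and /iːtʃ/ are the same ending sound, so the words rhyme.

Yes


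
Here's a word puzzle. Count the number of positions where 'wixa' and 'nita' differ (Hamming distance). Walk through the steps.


Alignment:
Position 1: 'w' vs 'n' = DIFFER
Position 2: 'i' vs 'i' = match
Position 3: 'x' vs 't' = DIFFER
Position 4: 'a' vs 'a' = match
Total differences: 2

2


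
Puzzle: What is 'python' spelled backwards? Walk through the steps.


Reverse 'python' character by character: 'nohtyp'.

nohtyp


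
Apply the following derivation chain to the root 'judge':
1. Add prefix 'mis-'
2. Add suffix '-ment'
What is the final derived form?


Step 1: Add prefix 'mis-' to 'judge' = 'misjudge'
Step 2: Add suffix '-ment' to 'misjudge' = 'misjudgment'

misjudgment


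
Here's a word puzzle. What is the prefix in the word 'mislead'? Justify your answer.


The word 'mislead' = 'mis' (prefix) + 'lead' (root). The prefix is 'mis'.

mis


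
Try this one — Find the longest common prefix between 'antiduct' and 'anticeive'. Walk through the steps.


Compare from the start: 4 characters match: 'anti'. Mismatch at position 5: 'd' vs 'c'.

anti


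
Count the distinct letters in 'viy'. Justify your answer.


Unique letters in 'viy': {i, v, y} = 3 distinct letters.

3


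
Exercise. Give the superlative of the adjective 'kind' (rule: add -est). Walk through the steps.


Apply superlative formation (add -est): 'kind' -> 'kindest'.

kindest


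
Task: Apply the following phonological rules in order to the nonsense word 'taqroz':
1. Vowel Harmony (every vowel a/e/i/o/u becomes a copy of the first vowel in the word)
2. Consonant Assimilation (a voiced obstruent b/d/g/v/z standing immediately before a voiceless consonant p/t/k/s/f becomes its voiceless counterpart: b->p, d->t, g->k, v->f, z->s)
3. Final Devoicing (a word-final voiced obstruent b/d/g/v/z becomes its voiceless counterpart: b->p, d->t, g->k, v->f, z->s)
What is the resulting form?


Starting form: 'taqroz'
Rule 1: Vowel Harmony: all vowels become 'a' (matching first vowel). 'taqroz' -> 'taqraz'
Rule 2: Consonant Assimilation: no voiced obstruent (b/d/g/v/z) stands immediately before a voiceless consonant (p/t/k/s/f). No change.
Rule 3: Final Devoicing: word-final voiced obstruent 'z' becomes voiceless 's'. 'taqraz' -> 'taqras'
Final form: 'taqras'

taqras


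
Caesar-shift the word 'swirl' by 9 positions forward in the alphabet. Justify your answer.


Shift each letter by 9: s -> b, w -> f, i -> r, r -> a, l -> u. Result: 'bfrau'.

bfrau


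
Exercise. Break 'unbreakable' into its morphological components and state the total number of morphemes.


Step 1: Identify prefix: 'un' (meaning: not/reverse)
Step 2: Identify root: 'break'
Step 3: Identify suffix(es): 'able'
Decomposition: un- (prefix: not/reverse) + break (root) + -able (suffix: capable of)
Total morphemes: 3

3 morphemes (un- (prefix: not/reverse) + break (root) + -able (suffix: capable of))


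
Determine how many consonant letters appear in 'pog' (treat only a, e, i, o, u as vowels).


Consonants in 'pog': p, g = 2 consonants.

2


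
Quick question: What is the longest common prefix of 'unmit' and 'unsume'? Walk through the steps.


Compare from the start: 2 characters match: 'un'. Mismatch at position 3: 'm' vs 's'.

un


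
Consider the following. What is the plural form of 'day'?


Apply rule: Add -s. 'day' becomes 'days'.

days


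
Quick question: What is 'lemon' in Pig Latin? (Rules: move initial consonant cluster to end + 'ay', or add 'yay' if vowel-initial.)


'lemon': move consonant cluster 'l' to end and add 'ay': 'emonlay'.

emonlay


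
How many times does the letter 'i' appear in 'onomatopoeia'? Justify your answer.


Letter 'i' in 'onomatopoeia': found at position(s) 11 = 1 occurrence(s).

1


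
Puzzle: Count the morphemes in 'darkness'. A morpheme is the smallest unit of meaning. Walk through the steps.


Decomposition: dark (root) + -ness (suffix) = 2 morpheme(s)

2 morphemes


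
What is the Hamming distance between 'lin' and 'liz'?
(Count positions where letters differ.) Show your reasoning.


Alignment:
Position 1: 'l' vs 'l' = match
Position 2: 'i' vs 'i' = match
Position 3: 'n' vs 'z' = DIFFER
Total differences: 1

1


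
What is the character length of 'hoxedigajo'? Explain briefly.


Spell out 'hoxedigajo' and number each letter: h(1), o(2), x(3), e(4), d(5), i(6), g(7), a(8), j(9), o(10). Total: 10 letters.

10


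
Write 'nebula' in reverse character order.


Reverse 'nebula' character by character: 'aluben'.

aluben


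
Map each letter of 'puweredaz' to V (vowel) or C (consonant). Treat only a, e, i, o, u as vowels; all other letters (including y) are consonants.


Letter mapping: p = C, u = V, w = C, e = V, r = C, e = V, d = C, a = V, z = C.

CVCVCVCVC


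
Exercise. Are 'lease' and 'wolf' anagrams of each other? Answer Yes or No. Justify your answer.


Sorted letters of 'lease': 'aeels'
Sorted letters of 'wolf': 'flow'
They do not match.

No


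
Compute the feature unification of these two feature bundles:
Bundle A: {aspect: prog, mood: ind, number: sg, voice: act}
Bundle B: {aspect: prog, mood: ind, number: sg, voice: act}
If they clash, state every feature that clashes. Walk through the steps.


Compare features:
aspect: A=prog vs B=prog -> unified: prog
mood: A=ind vs B=ind -> unified: ind
number: A=sg vs B=sg -> unified: sg
voice: A=act vs B=act -> unified: act
No clashes found.

Unified: {aspect: prog, mood: ind, number: sg, voice: act}


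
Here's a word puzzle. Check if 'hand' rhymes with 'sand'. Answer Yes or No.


Rime (stressed vowel + following sounds) of 'hand': -and = /ænd/
Rime of 'sand': -and = /ænd/
/ænd/ and /ænd/ are the same ending sound, so the words rhyme.

Yes


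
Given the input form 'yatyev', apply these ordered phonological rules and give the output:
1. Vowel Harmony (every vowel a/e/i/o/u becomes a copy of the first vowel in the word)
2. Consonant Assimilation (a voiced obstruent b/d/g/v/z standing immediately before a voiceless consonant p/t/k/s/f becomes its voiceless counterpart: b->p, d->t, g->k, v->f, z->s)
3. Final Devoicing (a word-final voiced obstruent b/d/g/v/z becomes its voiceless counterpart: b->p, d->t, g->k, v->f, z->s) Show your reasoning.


Starting form: 'yatyev'
Rule 1: Vowel Harmony: all vowels become 'a' (matching first vowel). 'yatyev' -> 'yatyav'
Rule 2: Consonant Assimilation: no voiced obstruent (b/d/g/v/z) stands immediately before a voiceless consonant (p/t/k/s/f). No change.
Rule 3: Final Devoicing: word-final voiced obstruent 'v' becomes voiceless 'f'. 'yatyav' -> 'yatyaf'
Final form: 'yatyaf'

yatyaf


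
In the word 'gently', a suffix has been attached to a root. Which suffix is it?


The word 'gently' = 'gentle' (root) + '-ly' (suffix). The suffix is '-ly'.

ly


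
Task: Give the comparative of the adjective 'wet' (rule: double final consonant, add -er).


Apply comparative formation (double final consonant, add -er): 'wet' -> 'wetter'.

wetter


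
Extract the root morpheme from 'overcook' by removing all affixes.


Remove prefix 'over' from 'overcook' to get root 'cook'.

cook


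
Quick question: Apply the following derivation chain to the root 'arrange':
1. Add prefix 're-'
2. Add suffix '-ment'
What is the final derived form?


Step 1: Add prefix 're-' to 'arrange' = 'rearrange'
Step 2: Add suffix '-ment' to 'rearrange' = 'rearrangement'

rearrangement


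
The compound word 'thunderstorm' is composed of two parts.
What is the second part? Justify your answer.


Split 'thunderstorm' into 'thunder' + 'storm'. The second part is 'storm'.

storm


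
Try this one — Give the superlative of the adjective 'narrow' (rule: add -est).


Apply superlative formation (add -est): 'narrow' -> 'narrowest'.

narrowest


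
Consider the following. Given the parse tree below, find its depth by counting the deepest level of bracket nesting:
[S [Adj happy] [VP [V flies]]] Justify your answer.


Count bracket nesting levels:
'[' at pos 0: depth = 1
'[' at pos 3: depth = 2
'[' at pos 15: depth = 2
'[' at pos 19: depth = 3
Maximum depth reached: 3

3


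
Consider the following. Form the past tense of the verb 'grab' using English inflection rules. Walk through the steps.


Apply rule: Double final consonant and add -ed. 'grab' becomes 'grabbed'.

grabbed


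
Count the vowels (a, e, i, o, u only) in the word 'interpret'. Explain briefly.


Vowels in 'interpret': i, e, e = 3 vowels.

3


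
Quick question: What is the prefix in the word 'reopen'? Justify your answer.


The word 'reopen' = 're' (prefix) + 'open' (root). The prefix is 're'.

re


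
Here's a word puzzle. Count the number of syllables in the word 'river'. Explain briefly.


Break 'river' into syllables: riv-er -> riv | er = 2 syllables

2 syllables


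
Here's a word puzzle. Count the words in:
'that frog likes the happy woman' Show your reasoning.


Split into words: that | frog | likes | the | happy | woman = 6 words.

6


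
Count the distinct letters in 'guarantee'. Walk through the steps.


Unique letters in 'guarantee': {a, e, g, n, r, t, u} = 7 distinct letters.

7


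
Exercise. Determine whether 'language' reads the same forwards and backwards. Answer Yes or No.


Forward: 'language'
Reversed: 'egaugnal'
They differ.

No


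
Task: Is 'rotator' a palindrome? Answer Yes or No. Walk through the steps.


Forward: 'rotator'
Reversed: 'rotator'
They are identical.

Yes


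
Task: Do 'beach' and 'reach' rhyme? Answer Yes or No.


Rime (stressed vowel + following sounds) of 'beach': -each = /iːtʃ/
Rime of 'reach': -each = /iːtʃ/
/iːtʃ/ and /iːtʃ/ are the same ending sound, so the words rhyme.

Yes


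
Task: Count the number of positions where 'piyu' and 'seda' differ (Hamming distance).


Alignment:
Position 1: 'p' vs 's' = DIFFER
Position 2: 'i' vs 'e' = DIFFER
Position 3: 'y' vs 'd' = DIFFER
Position 4: 'u' vs 'a' = DIFFER
Total differences: 4

4


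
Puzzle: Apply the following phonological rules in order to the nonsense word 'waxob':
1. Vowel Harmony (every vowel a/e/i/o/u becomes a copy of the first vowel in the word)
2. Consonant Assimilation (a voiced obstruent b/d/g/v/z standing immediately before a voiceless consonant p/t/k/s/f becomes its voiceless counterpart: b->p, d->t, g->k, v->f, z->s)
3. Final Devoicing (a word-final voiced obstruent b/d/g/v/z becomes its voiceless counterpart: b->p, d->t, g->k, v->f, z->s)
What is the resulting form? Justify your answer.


Starting form: 'waxob'
Rule 1: Vowel Harmony: all vowels become 'a' (matching first vowel). 'waxob' -> 'waxab'
Rule 2: Consonant Assimilation: no voiced obstruent (b/d/g/v/z) stands immediately before a voiceless consonant (p/t/k/s/f). No change.
Rule 3: Final Devoicing: word-final voiced obstruent 'b' becomes voiceless 'p'. 'waxab' -> 'waxap'
Final form: 'waxap'

waxap


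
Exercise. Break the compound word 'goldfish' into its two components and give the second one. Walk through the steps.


Split 'goldfish' into 'gold' + 'fish'. The second part is 'fish'.

fish


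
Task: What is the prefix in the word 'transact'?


The word 'transact' = 'trans' (prefix) + 'act' (root). The prefix is 'trans'.

trans


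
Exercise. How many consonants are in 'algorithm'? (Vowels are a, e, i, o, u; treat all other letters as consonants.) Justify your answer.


Consonants in 'algorithm': l, g, r, t, h, m = 6 consonants.

6


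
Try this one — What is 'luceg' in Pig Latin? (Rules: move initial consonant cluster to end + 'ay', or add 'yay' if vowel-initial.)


'luceg': move consonant cluster 'l' to end and add 'ay': 'uceglay'.

uceglay


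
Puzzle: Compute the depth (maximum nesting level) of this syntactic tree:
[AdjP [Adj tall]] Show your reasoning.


Count bracket nesting levels:
'[' at pos 0: depth = 1
'[' at pos 6: depth = 2
Maximum depth reached: 2

2


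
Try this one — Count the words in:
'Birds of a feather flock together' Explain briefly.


Split into words: Birds | of | a | feather | flock | together = 6 words.

6


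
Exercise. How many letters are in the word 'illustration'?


Spell out 'illustration' and number each letter: i(1), l(2), l(3), u(4), s(5), t(6), r(7), a(8), t(9), i(10), o(11), n(12). Total: 12 letters.

12


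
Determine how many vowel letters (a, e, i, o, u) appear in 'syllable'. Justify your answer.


Vowels in 'syllable': a, e = 2 vowels.

2


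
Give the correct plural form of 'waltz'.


Apply rule: Add -es (sibilant/fricative ending). 'waltz' becomes 'waltzes'.

waltzes


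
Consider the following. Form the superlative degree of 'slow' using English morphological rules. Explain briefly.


Apply superlative formation (add -est): 'slow' -> 'slowest'.

slowest


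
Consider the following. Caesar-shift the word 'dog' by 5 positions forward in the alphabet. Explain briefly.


Shift each letter by 5: d -> i, o -> t, g -> l. Result: 'itl'.

itl


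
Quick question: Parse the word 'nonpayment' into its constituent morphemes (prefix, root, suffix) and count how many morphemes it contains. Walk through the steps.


Step 1: Identify prefix: 'non' (meaning: not)
Step 2: Identify root: 'pay'
Step 3: Identify suffix(es): 'ment'
Decomposition: non- (prefix: not) + pay (root) + -ment (suffix: action/result)
Total morphemes: 3

3 morphemes (non- (prefix: not) + pay (root) + -ment (suffix: action/result))


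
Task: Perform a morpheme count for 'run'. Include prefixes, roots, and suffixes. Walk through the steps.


Decomposition: run (free morpheme) = 1 morpheme(s)

1 morphemes


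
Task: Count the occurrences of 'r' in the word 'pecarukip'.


Letter 'r' in 'pecarukip': found at position(s) 5 = 1 occurrence(s).

1


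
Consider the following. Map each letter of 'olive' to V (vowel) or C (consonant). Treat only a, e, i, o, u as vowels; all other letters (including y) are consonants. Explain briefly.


Letter mapping: o = V, l = C, i = V, v = C, e = V.

VCVCV


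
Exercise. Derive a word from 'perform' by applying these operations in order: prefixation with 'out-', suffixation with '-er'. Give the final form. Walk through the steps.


Step 1: Add prefix 'out-' to 'perform' = 'outperform'
Step 2: Add suffix '-er' to 'outperform' = 'outperformer'

outperformer


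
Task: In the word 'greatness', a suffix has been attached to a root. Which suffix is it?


The word 'greatness' = 'great' (root) + '-ness' (suffix). The suffix is '-ness'.

ness


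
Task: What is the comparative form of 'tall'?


Apply comparative formation (add -er): 'tall' -> 'taller'.

taller


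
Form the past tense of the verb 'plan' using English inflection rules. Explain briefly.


Apply rule: Double final consonant and add -ed. 'plan' becomes 'planned'.

planned


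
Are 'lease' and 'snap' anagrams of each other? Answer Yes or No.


Sorted letters of 'lease': 'aeels'
Sorted letters of 'snap': 'anps'
They do not match.

No


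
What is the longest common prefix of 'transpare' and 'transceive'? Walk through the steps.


Compare from the start: 5 characters match: 'trans'. Mismatch at position 6: 'p' vs 'c'.

trans


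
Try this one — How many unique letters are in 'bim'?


Unique letters in 'bim': {b, i, m} = 3 distinct letters.

3


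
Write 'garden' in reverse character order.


Reverse 'garden' character by character: 'nedrag'.

nedrag


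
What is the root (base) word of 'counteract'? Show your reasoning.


Remove prefix 'counter' from 'counteract' to get root 'act'.

act


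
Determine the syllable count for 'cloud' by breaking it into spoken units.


Break 'cloud' into syllables: cloud -> cloud = 1 syllable

1 syllable


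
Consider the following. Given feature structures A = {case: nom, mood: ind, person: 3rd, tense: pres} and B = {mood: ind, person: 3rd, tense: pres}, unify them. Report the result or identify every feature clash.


Compare features:
case: A=nom vs B=_ -> unified: nom
mood: A=ind vs B=ind -> unified: ind
person: A=3rd vs B=3rd -> unified: 3rd
tense: A=pres vs B=pres -> unified: pres
No clashes found.

Unified: {case: nom, mood: ind, person: 3rd, tense: pres}


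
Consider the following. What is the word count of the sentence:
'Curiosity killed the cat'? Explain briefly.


Split into words: Curiosity | killed | the | cat = 4 words.

4


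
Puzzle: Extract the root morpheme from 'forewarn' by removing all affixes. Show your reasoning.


Remove prefix 'fore' from 'forewarn' to get root 'warn'.

warn


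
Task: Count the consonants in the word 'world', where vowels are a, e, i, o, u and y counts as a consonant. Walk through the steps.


Consonants in 'world': w, r, l, d = 4 consonants.

4


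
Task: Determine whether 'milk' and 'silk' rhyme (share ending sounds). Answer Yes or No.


Rime (stressed vowel + following sounds) of 'milk': -ilk = /ɪlk/
Rime of 'silk': -ilk = /ɪlk/
/ɪlk/ and /ɪlk/ are the same ending sound, so the words rhyme.

Yes


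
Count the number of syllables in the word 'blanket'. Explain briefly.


Break 'blanket' into syllables: blan-ket -> blan | ket = 2 syllables

2 syllables


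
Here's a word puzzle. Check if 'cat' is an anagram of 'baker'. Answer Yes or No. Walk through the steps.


Sorted letters of 'cat': 'act'
Sorted letters of 'baker': 'abekr'
They do not match.

No


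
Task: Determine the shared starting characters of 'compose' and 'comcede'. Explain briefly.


Compare from the start: 3 characters match: 'com'. Mismatch at position 4: 'p' vs 'c'.

com


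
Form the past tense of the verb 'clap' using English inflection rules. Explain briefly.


Apply rule: Double final consonant and add -ed. 'clap' becomes 'clapped'.

clapped


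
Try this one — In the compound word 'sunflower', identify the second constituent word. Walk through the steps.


Split 'sunflower' into 'sun' + 'flower'. The second part is 'flower'.

flower


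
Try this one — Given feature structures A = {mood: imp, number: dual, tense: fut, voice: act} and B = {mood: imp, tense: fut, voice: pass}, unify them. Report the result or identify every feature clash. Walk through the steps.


Compare features:
mood: A=imp vs B=imp -> unified: imp
number: A=dual vs B=_ -> unified: dual
tense: A=fut vs B=fut -> unified: fut
voice: A=act vs B=pass -> CLASH
Clash detected on feature 'voice' (act vs pass); unification fails.

CLASH on 'voice' (act vs pass)


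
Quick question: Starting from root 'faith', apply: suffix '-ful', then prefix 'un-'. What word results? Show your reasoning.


Step 1: Add suffix '-ful' to 'faith' = 'faithful'
Step 2: Add prefix 'un-' to 'faithful' = 'unfaithful'

unfaithful


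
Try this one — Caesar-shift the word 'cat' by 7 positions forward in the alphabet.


Shift each letter by 7: c -> j, a -> h, t -> a. Result: 'jha'.

jha


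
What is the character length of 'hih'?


Spell out 'hih' and number each letter: h(1), i(2), h(3). Total: 3 letters.

3


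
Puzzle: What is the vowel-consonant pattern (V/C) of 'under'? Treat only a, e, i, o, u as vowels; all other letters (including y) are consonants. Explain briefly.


Letter mapping: u = V, n = C, d = C, e = V, r = C.

VCCVC


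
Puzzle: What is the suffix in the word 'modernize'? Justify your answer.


The word 'modernize' = 'modern' (root) + '-ize' (suffix). The suffix is '-ize'.

ize


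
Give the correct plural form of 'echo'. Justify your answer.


Apply rule: Add -es (consonant + o). 'echo' becomes 'echoes'.

echoes


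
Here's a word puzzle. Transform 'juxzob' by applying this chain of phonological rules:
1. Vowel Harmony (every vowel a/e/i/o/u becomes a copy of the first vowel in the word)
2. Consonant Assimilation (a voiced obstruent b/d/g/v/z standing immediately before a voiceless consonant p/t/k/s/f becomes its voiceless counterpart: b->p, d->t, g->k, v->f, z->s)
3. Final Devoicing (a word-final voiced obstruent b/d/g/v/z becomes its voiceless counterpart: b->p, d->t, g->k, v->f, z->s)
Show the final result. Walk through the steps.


Starting form: 'juxzob'
Rule 1: Vowel Harmony: all vowels become 'u' (matching first vowel). 'juxzob' -> 'juxzub'
Rule 2: Consonant Assimilation: no voiced obstruent (b/d/g/v/z) stands immediately before a voiceless consonant (p/t/k/s/f). No change.
Rule 3: Final Devoicing: word-final voiced obstruent 'b' becomes voiceless 'p'. 'juxzub' -> 'juxzup'
Final form: 'juxzup'

juxzup


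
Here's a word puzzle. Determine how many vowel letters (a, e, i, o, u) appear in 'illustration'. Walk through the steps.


Vowels in 'illustration': i, u, a, i, o = 5 vowels.

5


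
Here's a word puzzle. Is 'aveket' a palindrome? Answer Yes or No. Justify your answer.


Forward: 'aveket'
Reversed: 'tekeva'
They differ.

No


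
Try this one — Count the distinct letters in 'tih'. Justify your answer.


Unique letters in 'tih': {h, i, t} = 3 distinct letters.

3


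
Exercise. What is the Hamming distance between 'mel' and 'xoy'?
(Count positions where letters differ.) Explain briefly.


Alignment:
Position 1: 'm' vs 'x' = DIFFER
Position 2: 'e' vs 'o' = DIFFER
Position 3: 'l' vs 'y' = DIFFER
Total differences: 3

3


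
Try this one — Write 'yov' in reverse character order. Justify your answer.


Reverse 'yov' character by character: 'voy'.

voy


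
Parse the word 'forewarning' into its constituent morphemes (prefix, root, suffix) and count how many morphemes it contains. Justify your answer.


Step 1: Identify prefix: 'fore' (meaning: before/front)
Step 2: Identify root: 'warn'
Step 3: Identify suffix(es): 'ing'
Decomposition: fore- (prefix: before/front) + warn (root) + -ing (suffix: ongoing action)
Total morphemes: 3

3 morphemes (fore- (prefix: before/front) + warn (root) + -ing (suffix: ongoing action))


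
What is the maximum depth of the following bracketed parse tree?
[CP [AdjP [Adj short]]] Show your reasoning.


Count bracket nesting levels:
'[' at pos 0: depth = 1
'[' at pos 4: depth = 2
'[' at pos 10: depth = 3
Maximum depth reached: 3

3


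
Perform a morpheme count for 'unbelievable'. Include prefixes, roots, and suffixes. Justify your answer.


Decomposition: un- (prefix) + believe (root) + -able (suffix) = 3 morpheme(s)

3 morphemes


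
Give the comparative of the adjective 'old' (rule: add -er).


Apply comparative formation (add -er): 'old' -> 'older'.

older


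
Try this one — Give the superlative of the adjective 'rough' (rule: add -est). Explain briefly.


Apply superlative formation (add -est): 'rough' -> 'roughest'.

roughest


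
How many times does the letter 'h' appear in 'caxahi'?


Letter 'h' in 'caxahi': found at position(s) 5 = 1 occurrence(s).

1


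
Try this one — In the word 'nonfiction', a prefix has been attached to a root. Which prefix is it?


The word 'nonfiction' = 'non' (prefix) + 'fiction' (root). The prefix is 'non'.

non


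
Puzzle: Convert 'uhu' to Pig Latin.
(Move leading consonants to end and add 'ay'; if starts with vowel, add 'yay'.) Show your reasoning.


'uhu' starts with a vowel, so add 'yay': 'uhuyay'.

uhuyay


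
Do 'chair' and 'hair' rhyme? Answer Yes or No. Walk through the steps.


Rime (stressed vowel + following sounds) of 'chair': -air = /ɛər/
Rime of 'hair': -air = /ɛər/
/ɛər/ and /ɛər/ are the same ending sound, so the words rhyme.

Yes


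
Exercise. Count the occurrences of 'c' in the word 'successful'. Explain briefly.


Letter 'c' in 'successful': found at position(s) 3, 4 = 2 occurrence(s).

2


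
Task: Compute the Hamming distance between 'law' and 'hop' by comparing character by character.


Alignment:
Position 1: 'l' vs 'h' = DIFFER
Position 2: 'a' vs 'o' = DIFFER
Position 3: 'w' vs 'p' = DIFFER
Total differences: 3

3


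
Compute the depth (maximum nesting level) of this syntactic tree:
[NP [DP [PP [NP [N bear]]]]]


Count bracket nesting levels:
'[' at pos 0: depth = 1
'[' at pos 4: depth = 2
'[' at pos 8: depth = 3
'[' at pos 12: depth = 4
'[' at pos 16: depth = 5
Maximum depth reached: 5

5


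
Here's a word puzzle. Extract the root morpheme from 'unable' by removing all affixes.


Remove prefix 'un' from 'unable' to get root 'able'.

able


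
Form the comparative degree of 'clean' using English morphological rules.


Apply comparative formation (add -er): 'clean' -> 'cleaner'.

cleaner
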